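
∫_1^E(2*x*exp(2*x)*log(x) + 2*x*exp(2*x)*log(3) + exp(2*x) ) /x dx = -exp(2)*log(3) + exp(2*E)*log(3*E)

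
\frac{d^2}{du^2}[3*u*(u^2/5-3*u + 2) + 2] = 18*u/5 - 18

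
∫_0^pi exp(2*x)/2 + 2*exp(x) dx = -25/4 + (2 + exp(pi)/2)^2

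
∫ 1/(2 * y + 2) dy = log(y + 1)/2 + C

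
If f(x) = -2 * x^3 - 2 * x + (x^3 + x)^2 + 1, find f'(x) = 6*x^5 + 8*x^3 - 6*x^2 + 2*x - 2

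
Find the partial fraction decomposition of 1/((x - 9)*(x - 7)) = -1/(2*(x - 7)) + 1/(2*(x - 9))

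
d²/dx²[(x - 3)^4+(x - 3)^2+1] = 12*x^2 - 72*x + 110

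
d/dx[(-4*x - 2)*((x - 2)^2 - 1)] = -12*x^2 + 28*x - 4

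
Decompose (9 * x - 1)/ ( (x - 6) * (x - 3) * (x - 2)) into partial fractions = 17/(4*(x - 2)) - 26/(3*(x - 3)) + 53/(12*(x - 6))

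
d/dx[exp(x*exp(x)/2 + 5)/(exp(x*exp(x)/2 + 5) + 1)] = (x*exp(x*exp(x)/2 + x + 5) + exp(x*exp(x)/2 + x + 5))/(4*exp(5)*exp(x*exp(x)/2) + 2*exp(10)*exp(x*exp(x)) + 2)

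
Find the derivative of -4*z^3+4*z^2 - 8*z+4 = -12*z^2 + 8*z - 8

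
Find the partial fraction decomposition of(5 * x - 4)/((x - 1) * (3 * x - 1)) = 7/(2*(3*x - 1)) + 1/(2*(x - 1))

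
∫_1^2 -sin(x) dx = -cos(1) + cos(2)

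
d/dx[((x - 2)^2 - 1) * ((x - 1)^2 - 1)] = 4*x^3 - 18*x^2 + 22*x - 6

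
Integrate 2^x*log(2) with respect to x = 2^x + C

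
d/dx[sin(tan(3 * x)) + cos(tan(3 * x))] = 3*sqrt(2)*cos(tan(3*x) + pi/4)/cos(3*x)^2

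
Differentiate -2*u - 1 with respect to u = -2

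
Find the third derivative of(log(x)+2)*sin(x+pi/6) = (-x^3*log(x)*cos(x + pi/6) - 2*x^3*cos(x + pi/6) - 3*x^2*sin(x + pi/6) - 3*x*cos(x + pi/6) + 2*sin(x + pi/6))/x^3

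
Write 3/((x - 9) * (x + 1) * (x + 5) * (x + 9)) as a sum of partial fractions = -1/(192*(x + 9)) + 3/(224*(x + 5)) - 3/(320*(x + 1)) + 1/(840*(x - 9))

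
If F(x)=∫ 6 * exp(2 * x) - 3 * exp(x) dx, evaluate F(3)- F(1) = -3*E*(-1 + E) + 3*(-1 + exp(3))*exp(3)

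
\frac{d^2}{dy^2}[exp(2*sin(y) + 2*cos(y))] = 2*(-2*sin(2*y) - sqrt(2)*sin(y + pi/4) + 2)*exp(2*sin(y))*exp(2*cos(y))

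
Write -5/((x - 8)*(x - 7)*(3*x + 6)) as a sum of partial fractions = -1/(54*(x + 2)) + 5/(27*(x - 7)) - 1/(6*(x - 8))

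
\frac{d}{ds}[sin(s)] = cos(s)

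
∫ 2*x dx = x^2 + C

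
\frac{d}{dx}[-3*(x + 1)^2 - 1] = -6*x - 6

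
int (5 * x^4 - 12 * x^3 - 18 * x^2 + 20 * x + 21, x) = x^5 - 3*x^4 - 6*x^3 + 10*x^2 + 21*x + C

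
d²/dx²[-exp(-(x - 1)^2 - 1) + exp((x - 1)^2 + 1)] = (4*x^2*exp(2*x^2 - 4*x + 4) - 4*x^2 - 8*x*exp(2*x^2 - 4*x + 4) + 8*x + 6*exp(2*x^2 - 4*x + 4) - 2)*exp(-x^2 + 2*x - 2)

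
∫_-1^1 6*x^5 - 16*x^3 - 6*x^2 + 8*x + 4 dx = 4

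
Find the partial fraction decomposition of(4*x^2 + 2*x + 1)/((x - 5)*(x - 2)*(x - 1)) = 7/(4*(x - 1)) - 7/(x - 2) + 37/(4*(x - 5))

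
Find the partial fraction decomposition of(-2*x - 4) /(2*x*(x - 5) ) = -7/(5*(x - 5)) + 2/(5*x)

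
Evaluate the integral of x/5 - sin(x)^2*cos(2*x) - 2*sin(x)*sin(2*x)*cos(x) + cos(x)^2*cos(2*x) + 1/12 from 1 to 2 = -sin(4)/4 + sin(8)/4 + 23/60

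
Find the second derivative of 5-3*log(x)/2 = 3/(2*x^2)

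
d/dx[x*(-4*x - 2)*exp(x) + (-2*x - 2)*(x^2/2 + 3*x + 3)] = -4*x^2*exp(x) - 3*x^2 - 10*x*exp(x) - 14*x - 2*exp(x) - 12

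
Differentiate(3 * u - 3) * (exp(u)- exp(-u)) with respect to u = (3*u*exp(2*u) + 3*u - 6)*exp(-u)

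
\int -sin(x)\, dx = cos(x) + C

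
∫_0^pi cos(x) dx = 0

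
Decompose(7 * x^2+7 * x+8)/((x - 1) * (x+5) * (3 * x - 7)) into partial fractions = 281/(44*(3*x - 7)) + 37/(33*(x + 5)) - 11/(12*(x - 1))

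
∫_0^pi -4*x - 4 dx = 2 - 2*(1 + pi)^2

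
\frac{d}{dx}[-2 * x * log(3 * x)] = -2*log(x) - 2*log(3) - 2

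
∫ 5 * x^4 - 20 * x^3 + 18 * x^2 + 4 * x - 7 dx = x^5 - 5*x^4 + 6*x^3 + 2*x^2 - 7*x + C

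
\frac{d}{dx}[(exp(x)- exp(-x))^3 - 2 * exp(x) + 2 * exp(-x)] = (3*exp(6*x) - 5*exp(4*x) - 5*exp(2*x) + 3)*exp(-3*x)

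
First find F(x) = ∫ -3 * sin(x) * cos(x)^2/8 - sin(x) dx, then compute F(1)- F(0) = -9/8 + cos(1)^3/8 + cos(1)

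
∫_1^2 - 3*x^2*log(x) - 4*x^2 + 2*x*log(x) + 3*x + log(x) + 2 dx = -3 - 2*log(2)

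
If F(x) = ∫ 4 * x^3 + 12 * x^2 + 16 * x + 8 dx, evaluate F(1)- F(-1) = 24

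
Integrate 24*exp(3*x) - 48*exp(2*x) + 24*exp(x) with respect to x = 8*(exp(x) - 1)^3 + C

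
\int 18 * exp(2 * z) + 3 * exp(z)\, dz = (9*exp(z) + 3)*exp(z) + C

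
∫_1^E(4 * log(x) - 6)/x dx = -4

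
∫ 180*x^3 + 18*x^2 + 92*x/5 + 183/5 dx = 45*x^4 + 6*x^3 + 46*x^2/5 + 183*x/5 + C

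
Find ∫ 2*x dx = x^2 + C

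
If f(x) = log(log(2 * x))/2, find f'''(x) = (2*log(x)^2 + 4*log(2)*log(x) + 3*log(x) + 2*log(2)^2 + 2 + 3*log(2))/(2*x^3*log(x)^3 + 6*x^3*log(2)*log(x)^2 + 6*x^3*log(2)^2*log(x) + 2*x^3*log(2)^3)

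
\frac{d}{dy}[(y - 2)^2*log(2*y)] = (2*y^2*log(y) + y^2 + 2*y^2*log(2) - 4*y*log(y) - 4*y - 4*y*log(2) + 4)/y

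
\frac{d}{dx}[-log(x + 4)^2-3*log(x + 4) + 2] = (-2*log(x + 4) - 3)/(x + 4)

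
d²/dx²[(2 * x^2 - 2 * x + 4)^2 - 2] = 48*x^2 - 48*x + 40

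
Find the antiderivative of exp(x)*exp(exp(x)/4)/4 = exp(exp(x)/4) + C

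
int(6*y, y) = 3*y^2 + C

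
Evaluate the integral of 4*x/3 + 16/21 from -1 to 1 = 32/21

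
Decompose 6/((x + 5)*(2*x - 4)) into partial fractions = -3/(7*(x + 5)) + 3/(7*(x - 2))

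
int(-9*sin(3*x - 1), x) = 3*cos(3*x - 1) + C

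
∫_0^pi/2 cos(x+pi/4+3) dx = -sqrt(2)*sin(3)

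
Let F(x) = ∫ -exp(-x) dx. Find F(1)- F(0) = -1 + exp(-1)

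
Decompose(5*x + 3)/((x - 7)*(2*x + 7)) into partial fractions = 29/(21*(2*x + 7)) + 38/(21*(x - 7))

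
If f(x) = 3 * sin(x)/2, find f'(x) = 3*cos(x)/2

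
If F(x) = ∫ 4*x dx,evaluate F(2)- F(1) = 6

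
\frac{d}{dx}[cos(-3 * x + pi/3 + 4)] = 3*sin(-3*x + pi/3 + 4)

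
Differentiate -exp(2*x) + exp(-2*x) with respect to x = (-2*exp(4*x) - 2)*exp(-2*x)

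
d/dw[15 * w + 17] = 15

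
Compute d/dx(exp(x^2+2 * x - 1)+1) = 2*x*exp(x^2 + 2*x - 1) + 2*exp(x^2 + 2*x - 1)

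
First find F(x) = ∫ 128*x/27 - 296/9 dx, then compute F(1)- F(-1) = -592/9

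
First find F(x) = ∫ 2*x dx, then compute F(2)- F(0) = 4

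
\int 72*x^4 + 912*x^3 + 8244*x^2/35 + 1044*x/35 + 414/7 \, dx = 72*x^5/5 + 228*x^4 + 2748*x^3/35 + 522*x^2/35 + 414*x/7 + C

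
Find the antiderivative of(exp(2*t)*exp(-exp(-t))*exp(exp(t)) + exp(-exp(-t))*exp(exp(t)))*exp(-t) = exp(2*sinh(t)) + C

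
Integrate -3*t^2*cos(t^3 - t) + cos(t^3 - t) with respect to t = -sin(t^3 - t) + C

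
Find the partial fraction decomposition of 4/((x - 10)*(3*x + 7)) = -12/(37*(3*x + 7)) + 4/(37*(x - 10))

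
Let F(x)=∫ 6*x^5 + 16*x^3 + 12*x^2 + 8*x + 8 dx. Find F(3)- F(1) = 1200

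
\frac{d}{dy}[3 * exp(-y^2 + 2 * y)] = -6*y*exp(-y^2 + 2*y) + 6*exp(-y^2 + 2*y)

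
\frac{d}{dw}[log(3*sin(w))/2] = 1/(2*tan(w))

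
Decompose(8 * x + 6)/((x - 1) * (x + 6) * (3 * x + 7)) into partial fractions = 57/(55*(3*x + 7)) - 6/(11*(x + 6)) + 1/(5*(x - 1))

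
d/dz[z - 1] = 1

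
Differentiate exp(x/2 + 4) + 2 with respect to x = exp(x/2 + 4)/2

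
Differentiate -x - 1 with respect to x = -1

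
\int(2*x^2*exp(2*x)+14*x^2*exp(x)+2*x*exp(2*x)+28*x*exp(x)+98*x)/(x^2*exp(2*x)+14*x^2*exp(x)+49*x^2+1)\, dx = log(x^2*(exp(x) + 7)^2 + 1) + C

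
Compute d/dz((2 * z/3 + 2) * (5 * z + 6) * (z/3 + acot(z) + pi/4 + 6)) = (20*z^4 + 40*z^3*acot(z) + 10*pi*z^3 + 296*z^3 + 84*z^2*acot(z) + 21*pi*z^2 + 528*z^2 + 40*z*acot(z) + 10*pi*z + 212*z + 84*acot(z) + 21*pi + 456)/(6*z^2 + 6)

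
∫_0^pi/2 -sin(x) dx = -1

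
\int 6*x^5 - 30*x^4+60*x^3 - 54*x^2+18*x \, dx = x^6 - 6*x^5 + 15*x^4 - 18*x^3 + 9*x^2 + C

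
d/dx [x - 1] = 1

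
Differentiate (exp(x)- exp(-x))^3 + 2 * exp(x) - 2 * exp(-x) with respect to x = (3*exp(6*x) - exp(4*x) - exp(2*x) + 3)*exp(-3*x)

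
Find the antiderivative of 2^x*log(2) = 2^x + C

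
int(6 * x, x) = 3*x^2 + C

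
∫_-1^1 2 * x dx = 0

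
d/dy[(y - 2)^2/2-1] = y - 2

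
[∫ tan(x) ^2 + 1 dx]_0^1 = tan(1)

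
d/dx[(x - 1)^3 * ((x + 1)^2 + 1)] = 5*x^4 - 4*x^3 - 3*x^2 - 2*x + 4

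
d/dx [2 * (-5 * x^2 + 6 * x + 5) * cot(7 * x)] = 70*x^2/sin(7*x)^2 - 20*x/tan(7*x) - 84*x/sin(7*x)^2 + 12/tan(7*x) - 70/sin(7*x)^2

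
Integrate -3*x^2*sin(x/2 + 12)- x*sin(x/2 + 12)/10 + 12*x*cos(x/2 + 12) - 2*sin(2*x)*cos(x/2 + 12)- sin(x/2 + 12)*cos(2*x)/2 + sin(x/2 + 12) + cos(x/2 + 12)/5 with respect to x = (30*x^2 + x + 5*cos(2*x) - 10)*cos(x/2 + 12)/5 + C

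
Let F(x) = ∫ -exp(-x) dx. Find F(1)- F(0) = -1 + exp(-1)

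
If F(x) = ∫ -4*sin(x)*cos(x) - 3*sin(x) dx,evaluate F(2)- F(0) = -4 + 3*cos(2) + cos(4)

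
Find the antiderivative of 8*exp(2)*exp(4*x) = 2*exp(4*x + 2) + C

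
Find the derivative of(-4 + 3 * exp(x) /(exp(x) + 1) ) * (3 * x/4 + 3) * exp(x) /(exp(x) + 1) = (6*x*exp(2*x) - 12*x*exp(x) - 3*exp(3*x) + 9*exp(2*x) - 60*exp(x))/(4*exp(3*x) + 12*exp(2*x) + 12*exp(x) + 4)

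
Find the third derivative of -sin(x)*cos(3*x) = -4*cos(2*x) + 32*cos(4*x)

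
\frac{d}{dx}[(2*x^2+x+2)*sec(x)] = (2*x^2*sin(x)/cos(x) + x*sin(x)/cos(x) + 4*x + 2*sin(x)/cos(x) + 1)/cos(x)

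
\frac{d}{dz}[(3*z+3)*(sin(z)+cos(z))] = -3*z*sin(z) + 3*z*cos(z) + 6*cos(z)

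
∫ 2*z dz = z^2 + C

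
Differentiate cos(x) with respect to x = -sin(x)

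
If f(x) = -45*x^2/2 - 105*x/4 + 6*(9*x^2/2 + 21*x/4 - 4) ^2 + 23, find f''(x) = 1458*x^2 + 1701*x - 585/4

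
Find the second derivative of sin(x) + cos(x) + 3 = -sin(x) - cos(x)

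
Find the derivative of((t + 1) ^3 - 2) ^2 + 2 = 6*t^5 + 30*t^4 + 60*t^3 + 48*t^2 + 6*t - 6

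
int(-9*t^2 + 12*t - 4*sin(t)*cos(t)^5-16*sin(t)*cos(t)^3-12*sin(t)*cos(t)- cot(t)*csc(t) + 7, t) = -3*t^3 + 6*t^2 + 7*t + 2*cos(t)^6/3 + 4*cos(t)^4 + 6*cos(t)^2 + csc(t) + C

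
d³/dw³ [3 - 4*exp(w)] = -4*exp(w)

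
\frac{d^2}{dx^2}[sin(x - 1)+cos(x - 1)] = -sin(x - 1) - cos(x - 1)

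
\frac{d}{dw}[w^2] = 2*w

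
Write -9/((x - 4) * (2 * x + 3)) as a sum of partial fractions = 18/(11*(2*x + 3)) - 9/(11*(x - 4))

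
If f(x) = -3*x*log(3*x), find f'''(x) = 3/x^2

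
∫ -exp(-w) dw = exp(-w) + C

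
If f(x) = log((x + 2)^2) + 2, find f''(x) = -2/(x^2 + 4*x + 4)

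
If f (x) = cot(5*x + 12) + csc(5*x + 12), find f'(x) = -5*cot(5*x + 12)^2 - 5*cot(5*x + 12)*csc(5*x + 12) - 5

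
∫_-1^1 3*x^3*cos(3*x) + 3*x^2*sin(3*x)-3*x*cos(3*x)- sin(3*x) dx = 0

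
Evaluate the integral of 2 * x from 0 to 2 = 4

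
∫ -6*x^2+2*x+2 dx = -2*x^3 + x^2 + 2*x + C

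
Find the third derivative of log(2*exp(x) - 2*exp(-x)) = (8*exp(4*x) + 8*exp(2*x))/(exp(6*x) - 3*exp(4*x) + 3*exp(2*x) - 1)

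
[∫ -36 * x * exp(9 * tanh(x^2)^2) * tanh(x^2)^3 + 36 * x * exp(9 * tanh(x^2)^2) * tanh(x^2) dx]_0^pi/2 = -1 + exp(9*tanh(pi^2/4)^2)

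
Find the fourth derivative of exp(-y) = exp(-y)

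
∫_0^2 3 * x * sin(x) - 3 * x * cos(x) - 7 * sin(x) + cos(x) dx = -4 - 2*sin(2) - 2*cos(2)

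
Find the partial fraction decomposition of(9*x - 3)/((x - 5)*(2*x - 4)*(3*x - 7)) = -81/(8*(3*x - 7)) + 5/(2*(x - 2)) + 7/(8*(x - 5))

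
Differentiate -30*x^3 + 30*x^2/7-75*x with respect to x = -90*x^2 + 60*x/7 - 75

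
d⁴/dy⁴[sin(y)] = sin(y)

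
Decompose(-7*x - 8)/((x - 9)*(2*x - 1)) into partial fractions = 23/(17*(2*x - 1)) - 71/(17*(x - 9))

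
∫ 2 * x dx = x^2 + C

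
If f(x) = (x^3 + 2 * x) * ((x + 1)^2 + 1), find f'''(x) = 60*x^2 + 48*x + 24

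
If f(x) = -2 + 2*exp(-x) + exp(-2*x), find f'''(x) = (-2*exp(x) - 8)*exp(-2*x)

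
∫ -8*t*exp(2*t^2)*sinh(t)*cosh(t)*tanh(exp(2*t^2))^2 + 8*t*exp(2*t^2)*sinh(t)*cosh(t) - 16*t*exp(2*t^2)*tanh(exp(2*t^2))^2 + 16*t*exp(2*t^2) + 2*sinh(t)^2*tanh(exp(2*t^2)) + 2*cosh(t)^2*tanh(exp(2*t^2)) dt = (sinh(2*t) + 4)*tanh(exp(2*t^2)) + C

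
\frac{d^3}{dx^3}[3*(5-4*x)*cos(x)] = -12*x*sin(x) + 15*sin(x) + 36*cos(x)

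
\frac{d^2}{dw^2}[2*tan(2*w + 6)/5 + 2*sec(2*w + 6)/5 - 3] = 16*tan(2*w + 6)^3/5 + 16*tan(2*w + 6)^2*sec(2*w + 6)/5 + 16*tan(2*w + 6)/5 + 8*sec(2*w + 6)/5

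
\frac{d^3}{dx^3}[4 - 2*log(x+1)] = -4/(x^3 + 3*x^2 + 3*x + 1)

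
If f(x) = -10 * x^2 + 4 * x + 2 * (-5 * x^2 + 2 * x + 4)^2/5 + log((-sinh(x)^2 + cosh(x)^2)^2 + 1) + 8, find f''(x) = 120*x^2 - 48*x - 244/5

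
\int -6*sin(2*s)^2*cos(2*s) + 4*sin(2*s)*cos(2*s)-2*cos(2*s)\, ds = (-sin(2*s)^2 + sin(2*s) - 1)*sin(2*s) + C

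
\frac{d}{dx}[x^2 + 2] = 2*x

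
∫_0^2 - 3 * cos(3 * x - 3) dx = -2*sin(3)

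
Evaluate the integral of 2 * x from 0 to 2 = 4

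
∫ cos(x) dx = sin(x) + C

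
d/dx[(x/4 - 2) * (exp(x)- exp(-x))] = (x*exp(2*x) + x - 7*exp(2*x) - 9)*exp(-x)/4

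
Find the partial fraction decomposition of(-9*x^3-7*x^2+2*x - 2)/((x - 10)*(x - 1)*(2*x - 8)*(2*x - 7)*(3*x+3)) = -3733/(1755*(2*x - 7)) - 1/(2970*(x + 1)) + 4/(405*(x - 1)) + 341/(270*(x - 4)) - 4841/(23166*(x - 10))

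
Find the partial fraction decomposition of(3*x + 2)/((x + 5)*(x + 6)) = 16/(x + 6) - 13/(x + 5)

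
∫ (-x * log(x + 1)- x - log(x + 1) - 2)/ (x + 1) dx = -(x + 2)*log(x + 1) + C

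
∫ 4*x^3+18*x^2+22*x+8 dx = x^4 + 6*x^3 + 11*x^2 + 8*x + C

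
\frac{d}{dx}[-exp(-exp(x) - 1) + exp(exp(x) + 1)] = (exp(x) + exp(x + 2*exp(x) + 2))*exp(-exp(x) - 1)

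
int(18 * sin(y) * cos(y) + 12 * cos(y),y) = (3*sin(y) + 2)^2 + C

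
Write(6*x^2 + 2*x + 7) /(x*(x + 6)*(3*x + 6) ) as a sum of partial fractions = 211/(72*(x + 6)) - 9/(8*(x + 2)) + 7/(36*x)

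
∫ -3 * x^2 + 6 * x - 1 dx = -x^3 + 3*x^2 - x + C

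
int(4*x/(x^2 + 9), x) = 2*log(x^2/9 + 1) + C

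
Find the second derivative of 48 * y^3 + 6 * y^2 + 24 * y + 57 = 288*y + 12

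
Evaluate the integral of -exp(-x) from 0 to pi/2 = -1 + exp(-pi/2)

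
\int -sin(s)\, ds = cos(s) + C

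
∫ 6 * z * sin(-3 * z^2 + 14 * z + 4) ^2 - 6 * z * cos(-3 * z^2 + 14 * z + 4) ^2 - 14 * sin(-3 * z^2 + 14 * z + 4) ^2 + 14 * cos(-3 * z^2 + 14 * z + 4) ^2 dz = sin(-6*z^2 + 28*z + 8)/2 + C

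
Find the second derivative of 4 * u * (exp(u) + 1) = 4*u*exp(u) + 8*exp(u)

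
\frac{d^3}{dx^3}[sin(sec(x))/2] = (3*sin(1/cos(x))/(2*cos(x)) - 3*sin(1/cos(x))/cos(x)^3 - cos(1/cos(x))/2 + 7*cos(1/cos(x))/(2*cos(x)^2) - cos(1/cos(x))/(2*cos(x)^4))*sin(x)/cos(x)^2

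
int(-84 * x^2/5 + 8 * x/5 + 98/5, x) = -28*x^3/5 + 4*x^2/5 + 98*x/5 + C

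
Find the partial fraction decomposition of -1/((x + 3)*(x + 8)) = 1/(5*(x + 8)) - 1/(5*(x + 3))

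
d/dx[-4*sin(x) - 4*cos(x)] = 4*sin(x) - 4*cos(x)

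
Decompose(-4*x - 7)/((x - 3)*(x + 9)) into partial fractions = -29/(12*(x + 9)) - 19/(12*(x - 3))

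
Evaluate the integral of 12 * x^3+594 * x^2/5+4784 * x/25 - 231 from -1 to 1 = -1914/5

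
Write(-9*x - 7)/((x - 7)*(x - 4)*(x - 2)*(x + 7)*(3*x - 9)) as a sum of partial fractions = 2/(1485*(x + 7)) + 5/(54*(x - 2)) - 17/(60*(x - 3)) + 43/(198*(x - 4)) - 1/(36*(x - 7))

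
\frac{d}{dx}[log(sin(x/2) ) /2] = 1/(4*tan(x/2))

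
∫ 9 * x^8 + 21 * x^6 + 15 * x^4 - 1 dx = x^9 + 3*x^7 + 3*x^5 - x + C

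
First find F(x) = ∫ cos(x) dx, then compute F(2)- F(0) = sin(2)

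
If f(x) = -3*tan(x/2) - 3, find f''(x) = -3*sin(x/2)/(2*cos(x/2)^3)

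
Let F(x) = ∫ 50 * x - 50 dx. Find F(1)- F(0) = -25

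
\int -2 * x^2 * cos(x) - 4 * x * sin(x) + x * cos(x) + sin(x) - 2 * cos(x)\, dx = (-2*x^2 + x - 2)*sin(x) + C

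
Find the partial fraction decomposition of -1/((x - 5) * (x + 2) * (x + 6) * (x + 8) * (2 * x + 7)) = -16/(2295*(2*x + 7)) - 1/(1404*(x + 8)) + 1/(440*(x + 6)) + 1/(504*(x + 2)) - 1/(17017*(x - 5))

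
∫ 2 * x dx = x^2 + C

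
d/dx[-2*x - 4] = -2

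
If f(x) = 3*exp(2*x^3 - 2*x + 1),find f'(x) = 18*x^2*exp(2*x^3 - 2*x + 1) - 6*exp(2*x^3 - 2*x + 1)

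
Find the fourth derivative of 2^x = 2^x*log(2)^4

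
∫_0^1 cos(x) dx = sin(1)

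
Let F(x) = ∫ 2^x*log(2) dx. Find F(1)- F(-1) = 3/2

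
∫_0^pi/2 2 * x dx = pi^2/4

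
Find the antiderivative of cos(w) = sin(w) + C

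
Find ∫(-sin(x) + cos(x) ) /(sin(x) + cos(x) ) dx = log(sin(x + pi/4)) + C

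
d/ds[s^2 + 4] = 2*s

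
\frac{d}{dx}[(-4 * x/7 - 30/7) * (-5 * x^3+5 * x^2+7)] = 80*x^3/7 + 390*x^2/7 - 300*x/7 - 4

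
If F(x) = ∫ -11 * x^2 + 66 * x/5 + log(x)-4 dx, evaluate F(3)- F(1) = -788/15 + 3*log(3)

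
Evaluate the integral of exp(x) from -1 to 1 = E - exp(-1)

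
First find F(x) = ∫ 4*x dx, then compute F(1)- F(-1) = 0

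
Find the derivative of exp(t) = exp(t)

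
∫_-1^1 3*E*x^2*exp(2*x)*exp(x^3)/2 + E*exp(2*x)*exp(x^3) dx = -exp(-2)/2 + exp(4)/2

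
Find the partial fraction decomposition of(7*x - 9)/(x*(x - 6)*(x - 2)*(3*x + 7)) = 684/(2275*(3*x + 7)) - 5/(104*(x - 2)) + 11/(200*(x - 6)) - 3/(28*x)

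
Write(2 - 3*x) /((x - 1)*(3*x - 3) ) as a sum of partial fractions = -1/(x - 1) - 1/(3*(x - 1)^2)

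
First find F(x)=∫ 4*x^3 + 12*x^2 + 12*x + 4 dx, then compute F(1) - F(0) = 15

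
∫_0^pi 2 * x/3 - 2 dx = -3 + (-3 + pi)^2/3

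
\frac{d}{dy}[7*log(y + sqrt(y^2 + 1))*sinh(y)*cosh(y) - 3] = 7*(y^2*log(y + sqrt(y^2 + 1))*cosh(2*y) + y*sqrt(y^2 + 1)*log(y + sqrt(y^2 + 1))*cosh(2*y) + y*sinh(2*y)/2 + sqrt(y^2 + 1)*sinh(2*y)/2 + log(y + sqrt(y^2 + 1))*cosh(2*y))/(y^2 + y*sqrt(y^2 + 1) + 1)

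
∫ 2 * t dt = t^2 + C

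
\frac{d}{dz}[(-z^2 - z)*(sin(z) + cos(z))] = z^2*sin(z) - z^2*cos(z) - z*sin(z) - 3*z*cos(z) - sin(z) - cos(z)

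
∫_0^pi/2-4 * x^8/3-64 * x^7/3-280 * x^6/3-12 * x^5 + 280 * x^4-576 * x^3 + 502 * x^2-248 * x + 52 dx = -4*(-pi + pi^3/24 + 2 + pi^2/2)^3 - pi^2 - pi^3/12 + 2*pi + 8 + 6*(-pi + pi^3/24 + 2 + pi^2/2)^2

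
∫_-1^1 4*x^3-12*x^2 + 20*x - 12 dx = -32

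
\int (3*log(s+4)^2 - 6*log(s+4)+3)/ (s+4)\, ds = (log(s + 4) - 1)^3 + C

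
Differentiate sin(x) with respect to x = cos(x)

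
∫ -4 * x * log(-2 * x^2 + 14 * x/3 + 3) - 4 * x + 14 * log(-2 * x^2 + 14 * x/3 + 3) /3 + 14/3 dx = (-6*x^2 + 14*x + 9)*log(-2*x^2 + 14*x/3 + 3)/3 + C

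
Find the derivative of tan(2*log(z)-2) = (2*tan(2*log(z) - 2)^2 + 2)/z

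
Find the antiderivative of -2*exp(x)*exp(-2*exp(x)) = exp(-2*exp(x)) + C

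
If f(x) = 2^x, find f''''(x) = 2^x*log(2)^4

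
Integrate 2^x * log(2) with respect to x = 2^x + C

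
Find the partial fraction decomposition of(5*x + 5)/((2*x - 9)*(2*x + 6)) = 11/(6*(2*x - 9)) + 1/(3*(x + 3))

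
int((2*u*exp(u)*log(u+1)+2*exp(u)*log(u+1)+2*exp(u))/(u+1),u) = 2*exp(u)*log(u + 1) + C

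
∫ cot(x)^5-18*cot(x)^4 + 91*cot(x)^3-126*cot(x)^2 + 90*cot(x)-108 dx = (12 - 1/tan(x))*(6*tan(x) - 1)^2/(4*tan(x)^3) + C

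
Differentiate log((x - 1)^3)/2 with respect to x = 3/(2*x - 2)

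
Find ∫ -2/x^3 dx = x^(-2) + C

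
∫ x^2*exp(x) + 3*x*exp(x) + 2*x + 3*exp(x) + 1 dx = (exp(x) + 1)*(x^2 + x + 2) + C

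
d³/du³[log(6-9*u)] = 54/(27*u^3 - 54*u^2 + 36*u - 8)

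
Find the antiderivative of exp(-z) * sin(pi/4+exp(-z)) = cos(pi/4 + exp(-z)) + C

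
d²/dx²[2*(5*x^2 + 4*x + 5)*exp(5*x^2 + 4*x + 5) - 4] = 1000*x^4*exp(5*x^2 + 4*x + 5) + 1600*x^3*exp(5*x^2 + 4*x + 5) + 2300*x^2*exp(5*x^2 + 4*x + 5) + 1328*x*exp(5*x^2 + 4*x + 5) + 344*exp(5*x^2 + 4*x + 5)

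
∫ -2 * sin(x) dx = 2*cos(x) + C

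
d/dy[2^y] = 2^y*log(2)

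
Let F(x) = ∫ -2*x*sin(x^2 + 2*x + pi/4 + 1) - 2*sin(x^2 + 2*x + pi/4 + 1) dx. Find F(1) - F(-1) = -sqrt(2)/2 + cos(pi/4 + 4)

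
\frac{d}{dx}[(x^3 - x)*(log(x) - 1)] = 3*x^2*log(x) - 2*x^2 - log(x)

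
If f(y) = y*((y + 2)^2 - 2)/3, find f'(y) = y^2 + 8*y/3 + 2/3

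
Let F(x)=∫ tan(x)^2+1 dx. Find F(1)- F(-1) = 2*tan(1)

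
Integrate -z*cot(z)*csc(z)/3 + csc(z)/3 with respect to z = z*csc(z)/3 + C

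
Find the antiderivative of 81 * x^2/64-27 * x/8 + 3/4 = 27*x^3/64 - 27*x^2/16 + 3*x/4 + C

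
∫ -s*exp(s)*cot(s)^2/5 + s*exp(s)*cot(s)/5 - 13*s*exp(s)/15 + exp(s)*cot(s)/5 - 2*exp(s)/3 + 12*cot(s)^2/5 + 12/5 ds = (s*exp(s) - 12)*(3*cot(s) - 10)/15 + C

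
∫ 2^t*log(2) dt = 2^t + C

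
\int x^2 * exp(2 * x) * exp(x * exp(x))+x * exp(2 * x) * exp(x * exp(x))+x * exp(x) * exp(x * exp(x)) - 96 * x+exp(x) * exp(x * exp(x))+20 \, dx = x*(-48*x + exp(x*(exp(x) + 1)) + 20) + C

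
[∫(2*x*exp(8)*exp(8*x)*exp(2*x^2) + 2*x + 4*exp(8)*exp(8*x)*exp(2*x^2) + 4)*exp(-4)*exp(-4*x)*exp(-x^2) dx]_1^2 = -exp(9) - exp(-16) + exp(-9) + exp(16)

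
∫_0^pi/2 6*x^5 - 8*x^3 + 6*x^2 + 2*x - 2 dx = -1 + (-pi/2 + 1 + pi^3/8)^2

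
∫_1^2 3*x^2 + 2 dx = 9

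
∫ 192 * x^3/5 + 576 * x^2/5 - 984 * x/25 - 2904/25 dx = 48*x^4/5 + 192*x^3/5 - 492*x^2/25 - 2904*x/25 + C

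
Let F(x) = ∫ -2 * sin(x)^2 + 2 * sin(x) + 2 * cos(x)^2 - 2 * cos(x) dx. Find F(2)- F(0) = (-1 + cos(2) + sin(2))^2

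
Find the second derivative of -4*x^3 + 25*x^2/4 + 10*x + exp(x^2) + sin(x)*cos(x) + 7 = 4*x^2*exp(x^2) - 24*x + 2*exp(x^2) - 2*sin(2*x) + 25/2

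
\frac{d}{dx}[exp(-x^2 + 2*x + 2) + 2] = -2*x*exp(-x^2 + 2*x + 2) + 2*exp(-x^2 + 2*x + 2)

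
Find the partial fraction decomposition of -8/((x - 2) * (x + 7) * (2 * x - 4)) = -4/(81*(x + 7)) + 4/(81*(x - 2)) - 4/(9*(x - 2)^2)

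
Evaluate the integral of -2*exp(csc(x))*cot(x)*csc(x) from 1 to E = -2*exp(csc(1)) + 2*exp(csc(E))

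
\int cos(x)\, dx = sin(x) + C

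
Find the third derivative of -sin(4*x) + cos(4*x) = 64*sin(4*x) + 64*cos(4*x)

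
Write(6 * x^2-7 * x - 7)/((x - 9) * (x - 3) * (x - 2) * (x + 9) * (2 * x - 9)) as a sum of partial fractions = -1328/(3645*(2*x - 9)) + 271/(32076*(x + 9)) - 3/(385*(x - 2)) + 13/(108*(x - 3)) + 104/(1701*(x - 9))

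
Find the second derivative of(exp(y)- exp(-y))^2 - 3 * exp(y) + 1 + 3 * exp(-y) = (4*exp(4*y) - 3*exp(3*y) + 3*exp(y) + 4)*exp(-2*y)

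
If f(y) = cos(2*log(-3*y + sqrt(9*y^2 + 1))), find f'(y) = 6*(-3*y + sqrt(9*y^2 + 1))*sin(2*log(-3*y + sqrt(9*y^2 + 1)))/(9*y^2 - 3*y*sqrt(9*y^2 + 1) + 1)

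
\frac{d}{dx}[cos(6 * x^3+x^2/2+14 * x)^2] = -(18*x^2 + x + 14)*sin(x*(12*x^2 + x + 28))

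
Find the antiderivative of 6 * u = 3*u^2 + C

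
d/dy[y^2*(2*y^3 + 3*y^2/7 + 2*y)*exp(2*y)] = 4*y^5*exp(2*y) + 76*y^4*exp(2*y)/7 + 40*y^3*exp(2*y)/7 + 6*y^2*exp(2*y)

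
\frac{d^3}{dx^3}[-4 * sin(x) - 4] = 4*cos(x)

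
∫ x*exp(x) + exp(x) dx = x*exp(x) + C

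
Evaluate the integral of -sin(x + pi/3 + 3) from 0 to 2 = -cos(pi/3 + 3) + cos(pi/3 + 5)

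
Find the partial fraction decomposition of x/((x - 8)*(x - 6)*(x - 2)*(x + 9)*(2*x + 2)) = -3/(14960*(x + 9)) + 1/(3024*(x + 1)) + 1/(792*(x - 2)) - 1/(280*(x - 6)) + 1/(459*(x - 8))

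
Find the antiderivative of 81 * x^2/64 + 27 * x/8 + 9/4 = 27*x^3/64 + 27*x^2/16 + 9*x/4 + C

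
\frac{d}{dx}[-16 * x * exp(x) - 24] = -16*x*exp(x) - 16*exp(x)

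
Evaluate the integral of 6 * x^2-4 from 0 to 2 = 8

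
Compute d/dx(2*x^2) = 4*x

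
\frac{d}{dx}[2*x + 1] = 2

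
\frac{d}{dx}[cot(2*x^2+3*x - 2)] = -(4*x + 3)/sin(2*x^2 + 3*x - 2)^2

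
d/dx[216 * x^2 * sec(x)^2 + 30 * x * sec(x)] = 6*(72*x^2*sin(x)/cos(x)^2 + 5*x*sin(x)/cos(x) + 72*x/cos(x) + 5)/cos(x)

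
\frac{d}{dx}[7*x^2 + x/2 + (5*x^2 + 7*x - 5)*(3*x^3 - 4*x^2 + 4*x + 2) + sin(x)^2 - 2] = 75*x^4 + 4*x^3 - 69*x^2 + 130*x + sin(2*x) - 11/2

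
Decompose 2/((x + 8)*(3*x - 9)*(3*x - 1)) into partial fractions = -3/(100*(3*x - 1)) + 2/(825*(x + 8)) + 1/(132*(x - 3))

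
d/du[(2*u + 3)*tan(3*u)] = 6*u/cos(3*u)^2 + 2*tan(3*u) + 9/cos(3*u)^2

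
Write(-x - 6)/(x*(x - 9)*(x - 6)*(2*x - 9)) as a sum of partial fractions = -28/(81*(2*x - 9)) + 2/(9*(x - 6)) - 5/(81*(x - 9)) + 1/(81*x)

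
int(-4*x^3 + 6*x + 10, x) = -x^4 + 3*x^2 + 10*x + C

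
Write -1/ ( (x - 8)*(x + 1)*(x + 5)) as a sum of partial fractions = -1/(52*(x + 5)) + 1/(36*(x + 1)) - 1/(117*(x - 8))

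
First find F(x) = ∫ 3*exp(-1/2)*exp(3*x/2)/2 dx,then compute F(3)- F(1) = -E + exp(4)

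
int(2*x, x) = x^2 + C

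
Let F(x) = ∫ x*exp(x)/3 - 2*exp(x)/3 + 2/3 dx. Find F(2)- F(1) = -exp(2)/3 + 2/3 + 2*E/3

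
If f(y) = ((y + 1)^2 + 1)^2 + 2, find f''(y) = 12*y^2 + 24*y + 16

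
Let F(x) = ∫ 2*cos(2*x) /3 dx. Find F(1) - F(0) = sin(2)/3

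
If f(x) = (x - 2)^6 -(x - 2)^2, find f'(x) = 6*x^5 - 60*x^4 + 240*x^3 - 480*x^2 + 478*x - 188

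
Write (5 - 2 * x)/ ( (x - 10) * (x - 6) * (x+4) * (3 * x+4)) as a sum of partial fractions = 207/(5984*(3*x + 4)) - 13/(1120*(x + 4)) + 7/(880*(x - 6)) - 15/(1904*(x - 10))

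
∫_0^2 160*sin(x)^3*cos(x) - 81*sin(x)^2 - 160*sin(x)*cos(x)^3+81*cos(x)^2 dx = (81/2 - 20*sin(4))*sin(4)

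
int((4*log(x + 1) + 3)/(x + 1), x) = (2*log(x + 1) + 3)*log(x + 1) + C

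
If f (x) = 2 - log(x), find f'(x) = -1/x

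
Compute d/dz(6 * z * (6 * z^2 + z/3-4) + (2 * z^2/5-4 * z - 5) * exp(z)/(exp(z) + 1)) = (540*z^2*exp(2*z) + 1082*z^2*exp(z) + 540*z^2 + 24*z*exp(2*z) + 24*z*exp(z) + 20*z - 140*exp(2*z) - 285*exp(z) - 120)/(5*exp(2*z) + 10*exp(z) + 5)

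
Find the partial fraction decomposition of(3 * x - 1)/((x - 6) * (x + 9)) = 28/(15*(x + 9)) + 17/(15*(x - 6))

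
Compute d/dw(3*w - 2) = 3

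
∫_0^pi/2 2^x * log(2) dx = -1 + 2^(pi/2)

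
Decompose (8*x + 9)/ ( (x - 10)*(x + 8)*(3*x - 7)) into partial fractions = -249/(713*(3*x - 7)) - 55/(558*(x + 8)) + 89/(414*(x - 10))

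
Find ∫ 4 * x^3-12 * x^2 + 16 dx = x^4 - 4*x^3 + 16*x + C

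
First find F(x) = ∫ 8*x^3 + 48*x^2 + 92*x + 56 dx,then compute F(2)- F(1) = 336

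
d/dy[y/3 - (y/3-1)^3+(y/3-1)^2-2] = -y^2/9 + 8*y/9 - 4/3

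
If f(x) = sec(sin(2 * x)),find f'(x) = 2*cos(2*x)*tan(sin(2*x))*sec(sin(2*x))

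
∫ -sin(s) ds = cos(s) + C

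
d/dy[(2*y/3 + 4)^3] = 8*y^2/9 + 32*y/3 + 32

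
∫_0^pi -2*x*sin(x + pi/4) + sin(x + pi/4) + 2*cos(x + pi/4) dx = -sqrt(2)*(-1 + 2*pi)/2 + sqrt(2)/2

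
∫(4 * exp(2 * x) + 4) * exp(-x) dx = 8*sinh(x) + C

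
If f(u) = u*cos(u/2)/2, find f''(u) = -u*cos(u/2)/8 - sin(u/2)/2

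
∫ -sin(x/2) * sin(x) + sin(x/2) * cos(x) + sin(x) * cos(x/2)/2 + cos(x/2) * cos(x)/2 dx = sqrt(2)*sin(x/2)*sin(x + pi/4) + C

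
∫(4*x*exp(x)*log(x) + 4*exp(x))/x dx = 4*exp(x)*log(x) + C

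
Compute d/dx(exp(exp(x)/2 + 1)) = exp(x + exp(x)/2 + 1)/2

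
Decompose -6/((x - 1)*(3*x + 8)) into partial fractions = 18/(11*(3*x + 8)) - 6/(11*(x - 1))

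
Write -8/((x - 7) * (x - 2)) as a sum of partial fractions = 8/(5*(x - 2)) - 8/(5*(x - 7))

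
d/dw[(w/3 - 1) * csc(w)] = -w*cot(w)*csc(w)/3 + cot(w)*csc(w) + csc(w)/3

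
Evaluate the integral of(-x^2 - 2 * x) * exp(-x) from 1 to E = -9*exp(-1) + (2 + E)^2*exp(-E)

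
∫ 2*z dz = z^2 + C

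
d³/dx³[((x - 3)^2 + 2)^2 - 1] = 24*x - 72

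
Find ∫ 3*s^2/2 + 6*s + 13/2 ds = s^3/2 + 3*s^2 + 13*s/2 + C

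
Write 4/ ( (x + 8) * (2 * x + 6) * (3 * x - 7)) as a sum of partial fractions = 9/(248*(3*x - 7)) + 2/(155*(x + 8)) - 1/(40*(x + 3))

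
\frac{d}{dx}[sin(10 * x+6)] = 10*cos(10*x + 6)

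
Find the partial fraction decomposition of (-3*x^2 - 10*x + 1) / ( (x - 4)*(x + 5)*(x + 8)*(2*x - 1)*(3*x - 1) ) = -27/(550*(3*x - 1)) + 76/(1309*(2*x - 1)) - 37/(5100*(x + 8)) + 1/(198*(x + 5)) - 29/(2772*(x - 4))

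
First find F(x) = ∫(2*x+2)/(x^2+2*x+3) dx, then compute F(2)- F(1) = -log(6) + log(11)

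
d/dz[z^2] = 2*z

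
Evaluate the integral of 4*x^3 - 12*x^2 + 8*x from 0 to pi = (-1 + (-1 + pi)^2)^2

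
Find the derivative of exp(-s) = -exp(-s)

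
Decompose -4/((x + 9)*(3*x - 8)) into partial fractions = -12/(35*(3*x - 8)) + 4/(35*(x + 9))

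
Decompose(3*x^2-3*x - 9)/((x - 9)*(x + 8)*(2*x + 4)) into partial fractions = 69/(68*(x + 8)) - 3/(44*(x + 2)) + 207/(374*(x - 9))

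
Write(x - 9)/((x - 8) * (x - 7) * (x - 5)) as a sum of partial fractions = -2/(3*(x - 5)) + 1/(x - 7) - 1/(3*(x - 8))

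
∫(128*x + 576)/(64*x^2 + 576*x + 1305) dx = log(16*(2*x + 9)^2/9 + 1) + C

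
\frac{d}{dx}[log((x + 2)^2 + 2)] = (2*x + 4)/(x^2 + 4*x + 6)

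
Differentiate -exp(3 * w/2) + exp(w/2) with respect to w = -3*exp(3*w/2)/2 + exp(w/2)/2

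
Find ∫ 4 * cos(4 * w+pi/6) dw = sin(4*w + pi/6) + C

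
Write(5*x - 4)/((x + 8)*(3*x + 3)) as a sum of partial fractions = 44/(21*(x + 8)) - 3/(7*(x + 1))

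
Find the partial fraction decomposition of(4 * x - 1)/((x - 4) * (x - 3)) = -11/(x - 3) + 15/(x - 4)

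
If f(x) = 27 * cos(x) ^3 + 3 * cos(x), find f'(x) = 81*sin(x)^3 - 84*sin(x)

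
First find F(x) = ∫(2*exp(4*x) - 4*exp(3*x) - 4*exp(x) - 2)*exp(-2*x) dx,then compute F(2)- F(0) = -4 + (-2 - exp(-2) + exp(2))^2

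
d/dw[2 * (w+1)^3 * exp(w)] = 2*w^3*exp(w) + 12*w^2*exp(w) + 18*w*exp(w) + 8*exp(w)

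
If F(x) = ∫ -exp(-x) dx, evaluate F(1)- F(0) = -1 + exp(-1)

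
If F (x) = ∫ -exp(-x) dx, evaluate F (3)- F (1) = -exp(-1) + exp(-3)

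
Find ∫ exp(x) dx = exp(x) + C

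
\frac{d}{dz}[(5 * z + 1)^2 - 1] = 50*z + 10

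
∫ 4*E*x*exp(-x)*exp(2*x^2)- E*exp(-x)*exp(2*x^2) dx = exp(2*x^2 - x + 1) + C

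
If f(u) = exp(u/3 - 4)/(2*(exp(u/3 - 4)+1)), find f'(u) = exp(u/3 - 4)/(6*exp(-8)*exp(2*u/3) + 12*exp(-4)*exp(u/3) + 6)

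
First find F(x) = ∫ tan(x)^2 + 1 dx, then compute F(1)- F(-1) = 2*tan(1)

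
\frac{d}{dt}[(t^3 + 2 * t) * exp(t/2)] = t^3*exp(t/2)/2 + 3*t^2*exp(t/2) + t*exp(t/2) + 2*exp(t/2)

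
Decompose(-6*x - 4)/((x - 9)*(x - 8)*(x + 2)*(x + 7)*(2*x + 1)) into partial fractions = -16/(12597*(2*x + 1)) + 19/(7800*(x + 7)) - 4/(825*(x + 2)) + 26/(1275*(x - 8)) - 29/(1672*(x - 9))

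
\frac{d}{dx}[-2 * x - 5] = -2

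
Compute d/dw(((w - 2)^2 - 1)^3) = 6*w^5 - 60*w^4 + 228*w^3 - 408*w^2 + 342*w - 108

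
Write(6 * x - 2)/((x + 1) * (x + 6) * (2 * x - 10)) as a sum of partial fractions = -19/(55*(x + 6)) + 2/(15*(x + 1)) + 7/(33*(x - 5))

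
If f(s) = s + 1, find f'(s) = 1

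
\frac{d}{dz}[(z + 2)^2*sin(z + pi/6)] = z^2*cos(z + pi/6) + 2*z*sin(z + pi/6) + 4*z*cos(z + pi/6) + 4*sin(z + pi/6) + 4*cos(z + pi/6)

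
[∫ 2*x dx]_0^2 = 4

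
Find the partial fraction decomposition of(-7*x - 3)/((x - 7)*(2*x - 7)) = 55/(7*(2*x - 7)) - 52/(7*(x - 7))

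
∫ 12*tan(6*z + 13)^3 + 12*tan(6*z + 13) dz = tan(6*z + 13)^2 + C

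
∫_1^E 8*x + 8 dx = -12 + 8*E + 4*exp(2)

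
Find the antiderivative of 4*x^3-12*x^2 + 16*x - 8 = x^4 - 4*x^3 + 8*x^2 - 8*x + C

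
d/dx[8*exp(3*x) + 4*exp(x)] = 24*exp(3*x) + 4*exp(x)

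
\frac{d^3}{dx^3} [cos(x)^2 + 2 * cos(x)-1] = 2*(4*cos(x) + 1)*sin(x)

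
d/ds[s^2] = 2*s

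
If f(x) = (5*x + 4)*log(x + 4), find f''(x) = (5*x + 36)/(x^2 + 8*x + 16)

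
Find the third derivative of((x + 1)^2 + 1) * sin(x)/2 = -x^2*cos(x)/2 - 3*x*sin(x) - x*cos(x) - 3*sin(x) + 2*cos(x)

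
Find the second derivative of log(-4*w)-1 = -1/w^2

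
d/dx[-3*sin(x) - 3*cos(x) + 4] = 3*sin(x) - 3*cos(x)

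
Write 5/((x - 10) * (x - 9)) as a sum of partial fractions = -5/(x - 9) + 5/(x - 10)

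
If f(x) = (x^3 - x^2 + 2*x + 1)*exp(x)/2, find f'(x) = x^3*exp(x)/2 + x^2*exp(x) + 3*exp(x)/2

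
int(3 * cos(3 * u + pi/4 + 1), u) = sin(3*u + pi/4 + 1) + C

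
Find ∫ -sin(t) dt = cos(t) + C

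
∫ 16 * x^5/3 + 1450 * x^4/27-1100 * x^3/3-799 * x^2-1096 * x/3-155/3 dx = 8*x^6/9 + 290*x^5/27 - 275*x^4/3 - 799*x^3/3 - 548*x^2/3 - 155*x/3 + C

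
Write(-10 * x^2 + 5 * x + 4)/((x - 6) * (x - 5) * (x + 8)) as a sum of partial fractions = -26/(7*(x + 8)) + 17/(x - 5) - 163/(7*(x - 6))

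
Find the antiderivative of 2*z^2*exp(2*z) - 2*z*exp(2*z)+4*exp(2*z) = ((z - 1)^2 + 2)*exp(2*z) + C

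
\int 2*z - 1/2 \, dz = z^2 - z/2 + C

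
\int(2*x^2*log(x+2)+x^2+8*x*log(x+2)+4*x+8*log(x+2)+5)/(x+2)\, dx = ((x + 2)^2 + 1)*log(x + 2) + C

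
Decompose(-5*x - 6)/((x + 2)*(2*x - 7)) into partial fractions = -47/(11*(2*x - 7)) - 4/(11*(x + 2))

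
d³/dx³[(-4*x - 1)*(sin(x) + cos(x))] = -4*x*sin(x) + 4*x*cos(x) + 11*sin(x) + 13*cos(x)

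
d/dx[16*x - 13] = 16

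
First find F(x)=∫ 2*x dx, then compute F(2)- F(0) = 4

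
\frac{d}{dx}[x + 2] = 1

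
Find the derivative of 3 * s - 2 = 3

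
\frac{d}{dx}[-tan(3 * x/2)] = -3/(2*cos(3*x/2)^2)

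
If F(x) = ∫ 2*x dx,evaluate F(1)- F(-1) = 0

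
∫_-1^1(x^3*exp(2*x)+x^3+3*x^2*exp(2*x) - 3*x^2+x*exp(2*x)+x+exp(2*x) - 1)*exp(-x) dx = 0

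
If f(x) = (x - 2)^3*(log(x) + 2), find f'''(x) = (6*x^3*log(x) + 23*x^3 - 12*x^2 - 12*x - 16)/x^3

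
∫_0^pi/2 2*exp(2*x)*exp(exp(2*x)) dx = -E + exp(exp(pi))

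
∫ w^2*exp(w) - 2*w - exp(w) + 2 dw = (w - 1)^2*(exp(w) - 1) + C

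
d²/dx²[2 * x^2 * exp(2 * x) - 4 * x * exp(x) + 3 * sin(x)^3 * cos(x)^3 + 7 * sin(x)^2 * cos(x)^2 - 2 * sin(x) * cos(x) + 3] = 8*x^2*exp(2*x) + 16*x*exp(2*x) - 4*x*exp(x) + 45*(1 - cos(2*x))^2*sin(2*x)/4 + 28*(1 - cos(2*x))^2 + 9*(cos(2*x) + 1)^2*sin(2*x)/4 + 4*exp(2*x) - 8*exp(x) - 14*sin(2*x) + 9*sin(4*x) + 56*cos(2*x) - 42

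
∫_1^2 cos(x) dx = -sin(1) + sin(2)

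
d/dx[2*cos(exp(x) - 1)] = -2*exp(x)*sin(exp(x) - 1)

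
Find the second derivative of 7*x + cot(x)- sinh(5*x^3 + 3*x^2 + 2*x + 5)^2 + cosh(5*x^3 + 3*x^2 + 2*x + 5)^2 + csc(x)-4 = (-1 + 2*cos(x)/sin(x)^2 + 2/sin(x)^2)/sin(x)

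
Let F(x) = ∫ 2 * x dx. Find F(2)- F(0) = 4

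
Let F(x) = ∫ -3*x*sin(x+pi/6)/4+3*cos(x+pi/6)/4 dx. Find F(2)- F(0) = 3*cos(pi/6 + 2)/2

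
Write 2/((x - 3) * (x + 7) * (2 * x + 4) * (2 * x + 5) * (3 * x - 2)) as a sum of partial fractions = -81/(24472*(3*x - 2)) - 16/(1881*(2*x + 5)) + 1/(10350*(x + 7)) + 1/(200*(x + 2)) + 1/(3850*(x - 3))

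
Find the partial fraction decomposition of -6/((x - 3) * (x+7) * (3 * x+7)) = 27/(112*(3*x + 7)) - 3/(70*(x + 7)) - 3/(80*(x - 3))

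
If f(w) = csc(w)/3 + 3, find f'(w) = -cot(w)*csc(w)/3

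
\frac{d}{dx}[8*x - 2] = 8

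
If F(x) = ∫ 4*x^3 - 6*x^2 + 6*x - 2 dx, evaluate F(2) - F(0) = 8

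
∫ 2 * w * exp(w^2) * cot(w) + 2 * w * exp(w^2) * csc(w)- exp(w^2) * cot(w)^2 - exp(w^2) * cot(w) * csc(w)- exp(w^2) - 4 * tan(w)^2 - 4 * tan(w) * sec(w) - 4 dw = (cot(w) + csc(w))*exp(w^2) - 4*tan(w) - 4*sec(w) + C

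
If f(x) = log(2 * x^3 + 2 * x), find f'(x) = (3*x^2 + 1)/(x^3 + x)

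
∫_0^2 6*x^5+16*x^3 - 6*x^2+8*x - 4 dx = 120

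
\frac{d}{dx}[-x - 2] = -1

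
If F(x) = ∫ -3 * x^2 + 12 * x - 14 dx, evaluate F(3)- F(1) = -6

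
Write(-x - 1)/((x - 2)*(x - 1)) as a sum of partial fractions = 2/(x - 1) - 3/(x - 2)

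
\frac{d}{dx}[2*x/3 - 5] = 2/3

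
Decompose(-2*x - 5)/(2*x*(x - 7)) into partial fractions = -19/(14*(x - 7)) + 5/(14*x)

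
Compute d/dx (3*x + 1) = 3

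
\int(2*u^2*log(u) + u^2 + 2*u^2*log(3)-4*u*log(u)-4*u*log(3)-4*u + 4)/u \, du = (u - 2)^2*log(3*u) + C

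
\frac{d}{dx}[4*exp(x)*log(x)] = (4*x*exp(x)*log(x) + 4*exp(x))/x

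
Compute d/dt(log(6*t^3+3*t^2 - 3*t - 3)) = (6*t^2 + 2*t - 1)/(2*t^3 + t^2 - t - 1)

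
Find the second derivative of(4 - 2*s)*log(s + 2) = (-2*s - 12)/(s^2 + 4*s + 4)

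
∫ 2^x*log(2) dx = 2^x + C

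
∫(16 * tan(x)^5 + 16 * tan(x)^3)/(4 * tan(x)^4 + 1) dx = log(4*tan(x)^4 + 1) + C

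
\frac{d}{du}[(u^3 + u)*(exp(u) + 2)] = u^3*exp(u) + 3*u^2*exp(u) + 6*u^2 + u*exp(u) + exp(u) + 2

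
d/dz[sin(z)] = cos(z)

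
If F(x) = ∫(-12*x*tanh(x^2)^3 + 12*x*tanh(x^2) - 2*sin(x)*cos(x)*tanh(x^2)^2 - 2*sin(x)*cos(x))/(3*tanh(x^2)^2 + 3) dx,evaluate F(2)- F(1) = -log(tanh(1)^2 + 1) + cos(4)/6 - cos(2)/6 + log(tanh(4)^2 + 1)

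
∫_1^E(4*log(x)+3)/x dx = 5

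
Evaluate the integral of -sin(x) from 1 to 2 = -cos(1) + cos(2)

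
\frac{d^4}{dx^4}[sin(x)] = sin(x)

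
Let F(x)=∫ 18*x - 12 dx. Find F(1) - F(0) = -3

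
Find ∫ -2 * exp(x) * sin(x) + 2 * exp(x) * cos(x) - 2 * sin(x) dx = (2*exp(x) + 2)*cos(x) + C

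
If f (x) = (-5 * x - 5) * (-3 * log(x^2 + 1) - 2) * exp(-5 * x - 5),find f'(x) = (-75*x^3*log(x^2 + 1) - 50*x^3 - 60*x^2*log(x^2 + 1) - 10*x^2 - 75*x*log(x^2 + 1) - 20*x - 60*log(x^2 + 1) - 40)/(x^2*exp(5)*exp(5*x) + exp(5)*exp(5*x))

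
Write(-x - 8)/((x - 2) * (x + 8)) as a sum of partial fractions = -1/(x - 2)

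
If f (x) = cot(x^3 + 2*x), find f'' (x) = 2*(9*x^4*cos(x*(x^2 + 2))/sin(x*(x^2 + 2)) + 12*x^2*cos(x*(x^2 + 2))/sin(x*(x^2 + 2)) - 3*x + 4*cos(x*(x^2 + 2))/sin(x*(x^2 + 2)))/sin(x*(x^2 + 2))^2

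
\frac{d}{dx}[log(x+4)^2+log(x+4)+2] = (2*log(x + 4) + 1)/(x + 4)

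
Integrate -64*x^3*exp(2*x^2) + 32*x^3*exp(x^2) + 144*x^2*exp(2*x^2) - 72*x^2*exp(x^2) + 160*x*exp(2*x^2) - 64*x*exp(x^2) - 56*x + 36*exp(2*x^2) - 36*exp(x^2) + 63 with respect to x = (-4*x^2 + 9*x + 12)*(4*exp(2*x^2) - 4*exp(x^2) + 7) + C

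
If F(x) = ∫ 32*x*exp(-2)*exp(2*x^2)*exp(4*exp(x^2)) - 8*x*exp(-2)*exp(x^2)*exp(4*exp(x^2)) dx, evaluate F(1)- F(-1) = 0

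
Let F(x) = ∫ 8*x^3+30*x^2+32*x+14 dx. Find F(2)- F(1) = 162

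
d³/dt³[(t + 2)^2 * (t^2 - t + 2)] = 24*t + 18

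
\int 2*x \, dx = x^2 + C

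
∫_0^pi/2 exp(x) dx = -1 + exp(pi/2)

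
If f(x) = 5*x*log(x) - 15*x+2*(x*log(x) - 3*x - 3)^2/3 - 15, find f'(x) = 4*x*log(x)^2/3 - 20*x*log(x)/3 + 8*x + log(x) - 2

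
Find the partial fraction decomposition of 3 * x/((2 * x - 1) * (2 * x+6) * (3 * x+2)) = 9/(49*(3*x + 2)) + 3/(49*(2*x - 1)) - 9/(98*(x + 3))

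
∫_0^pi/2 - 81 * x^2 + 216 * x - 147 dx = -64 - 3*pi/2 + (4 - 3*pi/2)^3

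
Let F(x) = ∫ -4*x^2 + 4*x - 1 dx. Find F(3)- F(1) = -62/3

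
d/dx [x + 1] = 1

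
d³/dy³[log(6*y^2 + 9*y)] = (32*y^3 + 72*y^2 + 108*y + 54)/(8*y^6 + 36*y^5 + 54*y^4 + 27*y^3)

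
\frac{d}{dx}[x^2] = 2*x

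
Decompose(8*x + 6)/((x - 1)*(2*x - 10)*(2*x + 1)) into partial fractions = 4/(33*(2*x + 1)) - 7/(12*(x - 1)) + 23/(44*(x - 5))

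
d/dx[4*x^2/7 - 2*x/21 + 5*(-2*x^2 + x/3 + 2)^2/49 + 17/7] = 80*x^3/49 - 20*x^2/49 - 206*x/441 + 2/49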